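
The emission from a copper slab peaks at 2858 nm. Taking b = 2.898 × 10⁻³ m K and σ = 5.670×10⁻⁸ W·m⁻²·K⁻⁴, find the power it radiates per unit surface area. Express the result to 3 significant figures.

Wien's law: T = b/λ_max = 2.898×10⁻³/2.858×10⁻⁶ = 1014.00 K.
Then I = σT⁴ = 5.670×10⁻⁸×(1014.00)⁴ = 5.99×10⁴ W/m².

I ≈ 5.99×10⁴ W/m²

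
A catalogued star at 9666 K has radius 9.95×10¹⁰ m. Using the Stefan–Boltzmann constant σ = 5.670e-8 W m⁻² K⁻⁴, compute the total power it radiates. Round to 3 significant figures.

P ≈ 6.16×10³¹ W

Surface area A = 4πR² = 4π(9.95×10¹⁰ m)² = 1.24410×10²³ m².
P = σAT⁴ = 5.670×10⁻⁸ × 1.24410×10²³ × (9666)⁴ = 6.16×10³¹ W.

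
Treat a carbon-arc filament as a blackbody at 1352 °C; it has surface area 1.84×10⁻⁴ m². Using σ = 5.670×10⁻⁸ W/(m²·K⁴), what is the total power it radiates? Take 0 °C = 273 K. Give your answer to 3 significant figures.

P ≈ 72.7 W

T = 1352 °C + 273 = 1625 K.
Area A = 1.84×10⁻⁴ m².
P = σAT⁴ = 5.670×10⁻⁸ × 1.84×10⁻⁴ × (1625)⁴ = 72.7 W.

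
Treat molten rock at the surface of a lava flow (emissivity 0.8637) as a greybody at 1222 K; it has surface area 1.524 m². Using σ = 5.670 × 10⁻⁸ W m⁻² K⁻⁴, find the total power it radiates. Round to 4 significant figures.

P ≈ 1.664×10⁵ W

Area A = 1.524 m².
P = εσAT⁴ = 0.8637 × 5.670×10⁻⁸ × 1.524 × (1222)⁴ = 1.664×10⁵ W.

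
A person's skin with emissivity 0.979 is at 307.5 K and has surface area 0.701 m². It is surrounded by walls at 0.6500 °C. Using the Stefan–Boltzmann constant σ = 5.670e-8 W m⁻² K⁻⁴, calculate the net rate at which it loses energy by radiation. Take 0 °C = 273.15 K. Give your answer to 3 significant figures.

Net loss ≈ 129 W

Surroundings: T = 0.6500 °C + 273.15 = 273.8000 K.
Area A = 0.701 m².
Net radiated power P_net = εσA(T⁴ − T₀⁴) = 0.979×5.670×10⁻⁸×0.701×(307.5⁴ − 273.8000⁴).
T⁴ − T₀⁴ = 8.94088×10⁹ − 5.61997×10⁹ = 3.32091×10⁹ K⁴, so P_net = 129 W.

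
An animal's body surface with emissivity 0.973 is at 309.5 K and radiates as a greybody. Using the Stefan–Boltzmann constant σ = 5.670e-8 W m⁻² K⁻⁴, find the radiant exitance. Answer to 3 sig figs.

I ≈ 506 W/m²

Stefan–Boltzmann: I = εσT⁴ = 0.973 × 5.670×10⁻⁸ × (309.5)⁴ = 506 W/m².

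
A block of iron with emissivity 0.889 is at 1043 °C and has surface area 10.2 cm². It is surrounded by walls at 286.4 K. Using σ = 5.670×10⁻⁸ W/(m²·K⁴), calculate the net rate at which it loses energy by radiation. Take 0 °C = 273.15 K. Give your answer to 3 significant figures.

T = 1043 °C + 273.15 = 1316.15 K.
Area A = 10.2 cm² = 1.02×10⁻³ m².
Net radiated power P_net = εσA(T⁴ − T₀⁴) = 0.889×5.670×10⁻⁸×1.02×10⁻³×(1316.15⁴ − 286.4⁴).
T⁴ − T₀⁴ = 3.00069×10¹² − 6.72809×10⁹ = 2.99396×10¹² K⁴, so P_net = 154 W.

Net loss ≈ 154 W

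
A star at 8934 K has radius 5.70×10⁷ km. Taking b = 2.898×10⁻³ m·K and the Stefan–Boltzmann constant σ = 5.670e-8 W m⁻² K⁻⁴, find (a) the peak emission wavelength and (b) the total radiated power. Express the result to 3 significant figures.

(a) λ_max = b/T = 2.898×10⁻³/8934 = 3.244×10⁻⁷ m = 0.324 μm.
Surface area A = 4πR² = 4π(5.70×10¹⁰ m)² = 4.08281×10²² m².
(b) P = σAT⁴ = 5.670×10⁻⁸×4.08281×10²²×(8934)⁴ = 1.47×10³¹ W.

λ_max ≈ 0.324 μm; P ≈ 1.47×10³¹ W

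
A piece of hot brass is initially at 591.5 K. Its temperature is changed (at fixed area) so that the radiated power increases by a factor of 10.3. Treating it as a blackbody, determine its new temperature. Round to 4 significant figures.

T₂ ≈ 1060 K

P ∝ T⁴, so T₂/T₁ = (P₂/P₁)^(1/4) = (10.3)^(1/4) = 1.79147.
T₂ = 591.5 × 1.79147 = 1060 K.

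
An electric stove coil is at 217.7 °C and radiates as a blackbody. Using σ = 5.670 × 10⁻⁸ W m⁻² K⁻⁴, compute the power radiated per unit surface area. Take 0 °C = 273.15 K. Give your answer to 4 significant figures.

T = 217.7 °C + 273.15 = 490.85 K.
Stefan–Boltzmann: I = σT⁴ = 5.670×10⁻⁸ × (490.85)⁴ = 3291 W/m².

I ≈ 3291 W/m²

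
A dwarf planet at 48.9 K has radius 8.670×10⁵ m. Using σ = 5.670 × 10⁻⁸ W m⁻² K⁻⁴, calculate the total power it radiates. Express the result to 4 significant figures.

Surface area A = 4πR² = 4π(8.670×10⁵ m)² = 9.44600×10¹² m².
P = σAT⁴ = 5.670×10⁻⁸ × 9.44600×10¹² × (48.9)⁴ = 3.062×10¹² W.

P ≈ 3.062×10¹² W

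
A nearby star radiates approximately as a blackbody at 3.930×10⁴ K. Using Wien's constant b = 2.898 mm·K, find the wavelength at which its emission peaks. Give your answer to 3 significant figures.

Wien's displacement law: λ_max = b/T = (2.898×10⁻³ m·K)/(3.930×10⁴ K) = 7.374×10⁻⁸ m.
That is 73.7 nm, in the ultraviolet range.

λ_max ≈ 73.7 nm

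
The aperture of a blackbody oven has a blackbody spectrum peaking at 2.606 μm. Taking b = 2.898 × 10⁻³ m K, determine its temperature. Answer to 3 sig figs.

Wien's law gives T = b/λ_max = (2.898×10⁻³ m·K)/(2.606×10⁻⁶ m) = 1.11×10³ K.

T ≈ 1.11×10³ K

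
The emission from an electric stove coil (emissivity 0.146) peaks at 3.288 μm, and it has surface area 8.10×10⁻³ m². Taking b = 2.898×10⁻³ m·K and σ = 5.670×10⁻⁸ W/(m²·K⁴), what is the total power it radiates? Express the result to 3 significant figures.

P ≈ 40.5 W

Wien's law: T = b/λ_max = 2.898×10⁻³/3.288×10⁻⁶ = 881.387 K.
Area A = 8.10×10⁻³ m².
Then P = εσAT⁴ = 0.146×5.670×10⁻⁸×8.10×10⁻³×(881.387)⁴ = 40.5 W.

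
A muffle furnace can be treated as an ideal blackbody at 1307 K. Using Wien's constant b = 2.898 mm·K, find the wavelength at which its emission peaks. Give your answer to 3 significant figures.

λ_max ≈ 2.22×10³ nm

Wien's displacement law: λ_max = b/T = (2.898×10⁻³ m·K)/(1307 K) = 2.217×10⁻⁶ m.
That is 2.22×10³ nm, in the infrared range.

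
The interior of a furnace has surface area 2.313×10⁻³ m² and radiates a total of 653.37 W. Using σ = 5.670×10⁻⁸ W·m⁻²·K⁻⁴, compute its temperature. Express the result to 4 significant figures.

T ≈ 1494 K

Area A = 2.313×10⁻³ m².
P = σAT⁴ ⇒ T = (P/(σA))^(1/4) = (653.37/(5.670×10⁻⁸×2.313×10⁻³))^(1/4) = 1494 K.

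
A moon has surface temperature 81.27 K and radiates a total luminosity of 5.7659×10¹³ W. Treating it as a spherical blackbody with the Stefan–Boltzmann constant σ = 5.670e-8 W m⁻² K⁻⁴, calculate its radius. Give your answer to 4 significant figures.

L = 4πR²σT⁴ ⇒ R = √(L/(4πσT⁴)).
σT⁴ = 2.47346 W/m², so R = √(5.7659×10¹³/(4π×2.47346)) = 1.362×10⁶ m.

R ≈ 1.362×10⁶ m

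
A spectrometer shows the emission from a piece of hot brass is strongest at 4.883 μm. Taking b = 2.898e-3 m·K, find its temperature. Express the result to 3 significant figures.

Wien's law gives T = b/λ_max = (2.898×10⁻³ m·K)/(4.883×10⁻⁶ m) = 593 K.

T ≈ 593 K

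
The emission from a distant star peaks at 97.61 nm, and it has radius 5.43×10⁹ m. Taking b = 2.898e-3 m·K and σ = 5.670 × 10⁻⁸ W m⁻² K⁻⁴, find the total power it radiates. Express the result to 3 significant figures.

P ≈ 1.63×10³¹ W

Wien's law: T = b/λ_max = 2.898×10⁻³/9.761×10⁻⁸ = 29689.6 K.
Surface area A = 4πR² = 4π(5.43×10⁹ m)² = 3.70518×10²⁰ m².
Then P = σAT⁴ = 5.670×10⁻⁸×3.70518×10²⁰×(29689.6)⁴ = 1.63×10³¹ W.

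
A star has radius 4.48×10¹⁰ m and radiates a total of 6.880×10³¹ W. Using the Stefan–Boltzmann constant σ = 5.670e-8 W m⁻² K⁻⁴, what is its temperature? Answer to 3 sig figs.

T ≈ 1.48×10⁴ K

Surface area A = 4πR² = 4π(4.48×10¹⁰ m)² = 2.52212×10²² m².
P = σAT⁴ ⇒ T = (P/(σA))^(1/4) = (6.880×10³¹/(5.670×10⁻⁸×2.52212×10²²))^(1/4) = 1.48×10⁴ K.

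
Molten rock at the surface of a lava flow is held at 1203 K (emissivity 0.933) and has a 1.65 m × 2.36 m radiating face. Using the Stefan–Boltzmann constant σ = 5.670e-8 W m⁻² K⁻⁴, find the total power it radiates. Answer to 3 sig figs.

P ≈ 4.31×10⁵ W

Area A = 1.65 × 2.36 = 3.894 m².
P = εσAT⁴ = 0.933 × 5.670×10⁻⁸ × 3.894 × (1203)⁴ = 4.31×10⁵ W.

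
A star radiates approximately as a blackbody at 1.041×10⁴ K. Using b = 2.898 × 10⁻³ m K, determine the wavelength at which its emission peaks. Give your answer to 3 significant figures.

Wien's displacement law: λ_max = b/T = (2.898×10⁻³ m·K)/(1.041×10⁴ K) = 2.784×10⁻⁷ m.
That is 278 nm, in the ultraviolet range.

λ_max ≈ 278 nm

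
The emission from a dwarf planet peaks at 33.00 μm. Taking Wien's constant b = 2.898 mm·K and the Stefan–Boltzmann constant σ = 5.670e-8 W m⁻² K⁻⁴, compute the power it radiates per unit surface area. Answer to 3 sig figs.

Wien's law: T = b/λ_max = 2.898×10⁻³/3.300×10⁻⁵ = 87.8182 K.
Then I = σT⁴ = 5.670×10⁻⁸×(87.8182)⁴ = 3.37 W/m².

I ≈ 3.37 W/m²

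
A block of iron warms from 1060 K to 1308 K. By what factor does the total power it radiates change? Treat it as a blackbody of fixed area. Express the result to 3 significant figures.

P₂/P₁ ≈ 2.32

P ∝ T⁴, so P₂/P₁ = (T₂/T₁)⁴ = (1308/1060)⁴ = (1.23396)⁴ = 2.32.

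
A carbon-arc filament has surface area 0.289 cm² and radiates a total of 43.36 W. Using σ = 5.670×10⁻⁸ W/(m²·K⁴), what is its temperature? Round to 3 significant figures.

T ≈ 2.27×10³ K

Area A = 0.289 cm² = 2.89×10⁻⁵ m².
P = σAT⁴ ⇒ T = (P/(σA))^(1/4) = (43.36/(5.670×10⁻⁸×2.89×10⁻⁵))^(1/4) = 2.27×10³ K.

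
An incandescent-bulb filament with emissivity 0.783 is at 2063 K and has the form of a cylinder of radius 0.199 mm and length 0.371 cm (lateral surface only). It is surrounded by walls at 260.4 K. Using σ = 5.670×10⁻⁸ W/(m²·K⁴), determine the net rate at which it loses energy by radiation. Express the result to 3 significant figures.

Net loss ≈ 3.73 W

Lateral area A = 2πrL = 2π×1.99×10⁻⁴×3.71×10⁻³ = 4.63881×10⁻⁶ m².
Net radiated power P_net = εσA(T⁴ − T₀⁴) = 0.783×5.670×10⁻⁸×4.63881×10⁻⁶×(2063⁴ − 260.4⁴).
T⁴ − T₀⁴ = 1.81133×10¹³ − 4.59795×10⁹ = 1.81087×10¹³ K⁴, so P_net = 3.73 W.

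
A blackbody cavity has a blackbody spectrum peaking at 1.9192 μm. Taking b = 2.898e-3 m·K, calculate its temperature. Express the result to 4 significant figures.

Wien's law gives T = b/λ_max = (2.898×10⁻³ m·K)/(1.9192×10⁻⁶ m) = 1510 K.

T ≈ 1510 K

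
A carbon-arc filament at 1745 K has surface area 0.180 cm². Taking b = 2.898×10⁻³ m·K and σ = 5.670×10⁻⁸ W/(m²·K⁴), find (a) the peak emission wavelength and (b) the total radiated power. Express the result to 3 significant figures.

λ_max ≈ 1.66×10³ nm; P ≈ 9.46 W

(a) λ_max = b/T = 2.898×10⁻³/1745 = 1.661×10⁻⁶ m = 1.66×10³ nm.
Area A = 0.180 cm² = 1.80×10⁻⁵ m².
(b) P = σAT⁴ = 5.670×10⁻⁸×1.80×10⁻⁵×(1745)⁴ = 9.46 W.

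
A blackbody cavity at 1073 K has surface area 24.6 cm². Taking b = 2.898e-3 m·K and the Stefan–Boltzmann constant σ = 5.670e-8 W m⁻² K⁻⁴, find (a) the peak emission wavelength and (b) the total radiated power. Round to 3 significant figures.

λ_max ≈ 2.70 μm; P ≈ 185 W

(a) λ_max = b/T = 2.898×10⁻³/1073 = 2.701×10⁻⁶ m = 2.70 μm.
Area A = 24.6 cm² = 2.46×10⁻³ m².
(b) P = σAT⁴ = 5.670×10⁻⁸×2.46×10⁻³×(1073)⁴ = 185 W.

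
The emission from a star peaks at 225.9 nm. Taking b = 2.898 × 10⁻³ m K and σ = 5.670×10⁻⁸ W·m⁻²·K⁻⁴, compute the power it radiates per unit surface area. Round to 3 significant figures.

Wien's law: T = b/λ_max = 2.898×10⁻³/2.259×10⁻⁷ = 12828.7 K.
Then I = σT⁴ = 5.670×10⁻⁸×(12828.7)⁴ = 1.54×10⁹ W/m².

I ≈ 1.54×10⁹ W/m²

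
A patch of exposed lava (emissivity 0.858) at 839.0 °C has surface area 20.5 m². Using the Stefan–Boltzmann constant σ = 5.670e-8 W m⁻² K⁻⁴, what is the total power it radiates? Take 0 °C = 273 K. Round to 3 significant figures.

P ≈ 1.52×10⁶ W

T = 839.0 °C + 273 = 1112.0 K.
Area A = 20.5 m².
P = εσAT⁴ = 0.858 × 5.670×10⁻⁸ × 20.5 × (1112.0)⁴ = 1.52×10⁶ W.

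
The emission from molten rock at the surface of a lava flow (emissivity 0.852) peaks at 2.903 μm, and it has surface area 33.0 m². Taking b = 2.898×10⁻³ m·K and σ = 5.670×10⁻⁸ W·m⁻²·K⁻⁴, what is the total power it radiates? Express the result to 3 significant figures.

P ≈ 1.58×10⁶ W

Wien's law: T = b/λ_max = 2.898×10⁻³/2.903×10⁻⁶ = 998.278 K.
Area A = 33.0 m².
Then P = εσAT⁴ = 0.852×5.670×10⁻⁸×33.0×(998.278)⁴ = 1.58×10⁶ W.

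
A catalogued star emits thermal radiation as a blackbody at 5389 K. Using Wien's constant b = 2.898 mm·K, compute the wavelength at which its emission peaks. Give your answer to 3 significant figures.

λ_max ≈ 538 nm

Wien's displacement law: λ_max = b/T = (2.898×10⁻³ m·K)/(5389 K) = 5.378×10⁻⁷ m.
That is 538 nm, in the visible range.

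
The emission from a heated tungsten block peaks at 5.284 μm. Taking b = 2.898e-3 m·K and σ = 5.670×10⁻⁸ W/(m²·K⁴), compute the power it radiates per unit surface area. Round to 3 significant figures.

Wien's law: T = b/λ_max = 2.898×10⁻³/5.284×10⁻⁶ = 548.448 K.
Then I = σT⁴ = 5.670×10⁻⁸×(548.448)⁴ = 5.13×10³ W/m².

I ≈ 5.13×10³ W/m²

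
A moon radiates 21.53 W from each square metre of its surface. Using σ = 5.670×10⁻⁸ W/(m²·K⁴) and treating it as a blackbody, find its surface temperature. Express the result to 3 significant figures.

I = σT⁴, so T = (I/σ)^(1/4) = (21.53/(5.670×10⁻⁸))^(1/4) = 140 K.

T ≈ 140 K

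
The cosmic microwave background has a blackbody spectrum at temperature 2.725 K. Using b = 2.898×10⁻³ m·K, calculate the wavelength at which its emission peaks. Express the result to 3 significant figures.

λ_max ≈ 1.06×10⁻³ m

Wien's displacement law: λ_max = b/T = (2.898×10⁻³ m·K)/(2.725 K) = 1.063×10⁻³ m.
That is 1.06×10⁻³ m, in the microwave range.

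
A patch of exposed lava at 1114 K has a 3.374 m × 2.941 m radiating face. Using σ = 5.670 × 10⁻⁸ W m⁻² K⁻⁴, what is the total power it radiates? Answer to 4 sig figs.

P ≈ 8.665×10⁵ W

Area A = 3.374 × 2.941 = 9.92293 m².
P = σAT⁴ = 5.670×10⁻⁸ × 9.92293 × (1114)⁴ = 8.665×10⁵ W.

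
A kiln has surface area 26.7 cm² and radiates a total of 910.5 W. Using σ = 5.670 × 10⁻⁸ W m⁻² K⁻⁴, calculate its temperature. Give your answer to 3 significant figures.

Area A = 26.7 cm² = 2.67×10⁻³ m².
P = σAT⁴ ⇒ T = (P/(σA))^(1/4) = (910.5/(5.670×10⁻⁸×2.67×10⁻³))^(1/4) = 1.57×10³ K.

T ≈ 1.57×10³ K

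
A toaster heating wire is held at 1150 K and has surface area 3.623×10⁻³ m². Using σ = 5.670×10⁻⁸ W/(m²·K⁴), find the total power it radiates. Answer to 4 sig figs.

P ≈ 359.3 W

Area A = 3.623×10⁻³ m².
P = σAT⁴ = 5.670×10⁻⁸ × 3.623×10⁻³ × (1150)⁴ = 359.3 W.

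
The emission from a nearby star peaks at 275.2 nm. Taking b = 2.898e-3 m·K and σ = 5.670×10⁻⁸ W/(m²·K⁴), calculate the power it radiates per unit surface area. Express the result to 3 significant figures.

I ≈ 6.97×10⁸ W/m²

Wien's law: T = b/λ_max = 2.898×10⁻³/2.752×10⁻⁷ = 10530.5 K.
Then I = σT⁴ = 5.670×10⁻⁸×(10530.5)⁴ = 6.97×10⁸ W/m².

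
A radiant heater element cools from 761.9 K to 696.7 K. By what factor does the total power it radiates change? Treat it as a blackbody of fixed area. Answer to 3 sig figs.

P ∝ T⁴, so P₂/P₁ = (T₂/T₁)⁴ = (696.7/761.9)⁴ = (0.914424)⁴ = 0.699.

P₂/P₁ ≈ 0.699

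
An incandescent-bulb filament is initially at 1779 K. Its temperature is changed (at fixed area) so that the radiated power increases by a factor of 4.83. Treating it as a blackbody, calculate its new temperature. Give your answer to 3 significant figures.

T₂ ≈ 2.64×10³ K

P ∝ T⁴, so T₂/T₁ = (P₂/P₁)^(1/4) = (4.83)^(1/4) = 1.48247.
T₂ = 1779 × 1.48247 = 2.64×10³ K.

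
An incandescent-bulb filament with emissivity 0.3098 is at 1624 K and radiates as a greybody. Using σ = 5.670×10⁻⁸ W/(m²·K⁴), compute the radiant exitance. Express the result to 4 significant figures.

Stefan–Boltzmann: I = εσT⁴ = 0.3098 × 5.670×10⁻⁸ × (1624)⁴ = 1.222×10⁵ W/m².

I ≈ 1.222×10⁵ W/m²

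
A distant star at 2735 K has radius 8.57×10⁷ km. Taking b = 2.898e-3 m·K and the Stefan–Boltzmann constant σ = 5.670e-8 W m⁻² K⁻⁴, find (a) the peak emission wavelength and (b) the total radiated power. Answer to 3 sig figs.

λ_max ≈ 1.06 μm; P ≈ 2.93×10²⁹ W

(a) λ_max = b/T = 2.898×10⁻³/2735 = 1.060×10⁻⁶ m = 1.06 μm.
Surface area A = 4πR² = 4π(8.57×10¹⁰ m)² = 9.22936×10²² m².
(b) P = σAT⁴ = 5.670×10⁻⁸×9.22936×10²²×(2735)⁴ = 2.93×10²⁹ W.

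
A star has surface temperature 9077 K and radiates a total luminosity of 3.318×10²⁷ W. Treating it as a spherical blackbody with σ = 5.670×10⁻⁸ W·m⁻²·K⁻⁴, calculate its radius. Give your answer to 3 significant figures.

R ≈ 8.28×10⁸ m

L = 4πR²σT⁴ ⇒ R = √(L/(4πσT⁴)).
σT⁴ = 3.84904×10⁸ W/m², so R = √(3.318×10²⁷/(4π×3.84904×10⁸)) = 8.28×10⁸ m.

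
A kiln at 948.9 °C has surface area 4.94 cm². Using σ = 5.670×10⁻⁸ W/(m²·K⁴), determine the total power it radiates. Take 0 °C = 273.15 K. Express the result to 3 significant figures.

P ≈ 62.5 W

T = 948.9 °C + 273.15 = 1222.05 K.
Area A = 4.94 cm² = 4.94×10⁻⁴ m².
P = σAT⁴ = 5.670×10⁻⁸ × 4.94×10⁻⁴ × (1222.05)⁴ = 62.5 W.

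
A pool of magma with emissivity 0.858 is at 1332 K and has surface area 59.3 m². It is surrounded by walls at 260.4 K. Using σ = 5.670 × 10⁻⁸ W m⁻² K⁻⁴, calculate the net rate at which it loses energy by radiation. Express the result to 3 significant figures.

Net loss ≈ 9.07×10⁶ W

Area A = 59.3 m².
Net radiated power P_net = εσA(T⁴ − T₀⁴) = 0.858×5.670×10⁻⁸×59.3×(1332⁴ − 260.4⁴).
T⁴ − T₀⁴ = 3.14787×10¹² − 4.59795×10⁹ = 3.14327×10¹² K⁴, so P_net = 9.07×10⁶ W.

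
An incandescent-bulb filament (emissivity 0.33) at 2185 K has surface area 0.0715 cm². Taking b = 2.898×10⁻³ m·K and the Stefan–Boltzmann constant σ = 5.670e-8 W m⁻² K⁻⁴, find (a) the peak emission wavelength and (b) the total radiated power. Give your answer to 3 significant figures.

λ_max ≈ 1.33×10³ nm; P ≈ 3.05 W

(a) λ_max = b/T = 2.898×10⁻³/2185 = 1.326×10⁻⁶ m = 1.33×10³ nm.
Area A = 0.0715 cm² = 7.15×10⁻⁶ m².
(b) P = εσAT⁴ = 0.33×5.670×10⁻⁸×7.15×10⁻⁶×(2185)⁴ = 3.05 W.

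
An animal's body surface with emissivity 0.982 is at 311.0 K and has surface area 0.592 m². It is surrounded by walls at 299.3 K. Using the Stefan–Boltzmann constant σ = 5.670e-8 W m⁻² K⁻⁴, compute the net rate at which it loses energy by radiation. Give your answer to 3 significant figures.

Net loss ≈ 43.8 W

Area A = 0.592 m².
Net radiated power P_net = εσA(T⁴ − T₀⁴) = 0.982×5.670×10⁻⁸×0.592×(311.0⁴ − 299.3⁴).
T⁴ − T₀⁴ = 9.35495×10⁹ − 8.02466×10⁹ = 1.33029×10⁹ K⁴, so P_net = 43.8 W.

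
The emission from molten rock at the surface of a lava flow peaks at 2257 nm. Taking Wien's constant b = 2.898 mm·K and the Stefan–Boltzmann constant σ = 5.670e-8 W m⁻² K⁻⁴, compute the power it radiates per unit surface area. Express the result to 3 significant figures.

Wien's law: T = b/λ_max = 2.898×10⁻³/2.257×10⁻⁶ = 1284.01 K.
Then I = σT⁴ = 5.670×10⁻⁸×(1284.01)⁴ = 1.54×10⁵ W/m².

I ≈ 1.54×10⁵ W/m²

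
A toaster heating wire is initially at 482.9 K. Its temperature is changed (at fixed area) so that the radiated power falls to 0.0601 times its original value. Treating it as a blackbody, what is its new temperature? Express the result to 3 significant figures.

P ∝ T⁴, so T₂/T₁ = (P₂/P₁)^(1/4) = (0.0601)^(1/4) = 0.495129.
T₂ = 482.9 × 0.495129 = 239 K.

T₂ ≈ 239 K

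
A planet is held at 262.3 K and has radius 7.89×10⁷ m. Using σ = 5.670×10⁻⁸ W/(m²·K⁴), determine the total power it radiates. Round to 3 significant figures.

P ≈ 2.10×10¹⁹ W

Surface area A = 4πR² = 4π(7.89×10⁷ m)² = 7.82283×10¹⁶ m².
P = σAT⁴ = 5.670×10⁻⁸ × 7.82283×10¹⁶ × (262.3)⁴ = 2.10×10¹⁹ W.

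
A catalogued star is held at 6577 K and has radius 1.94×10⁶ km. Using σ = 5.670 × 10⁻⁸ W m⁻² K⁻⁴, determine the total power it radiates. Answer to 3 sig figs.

P ≈ 5.02×10²⁷ W

Surface area A = 4πR² = 4π(1.94×10⁹ m)² = 4.72948×10¹⁹ m².
P = σAT⁴ = 5.670×10⁻⁸ × 4.72948×10¹⁹ × (6577)⁴ = 5.02×10²⁷ W.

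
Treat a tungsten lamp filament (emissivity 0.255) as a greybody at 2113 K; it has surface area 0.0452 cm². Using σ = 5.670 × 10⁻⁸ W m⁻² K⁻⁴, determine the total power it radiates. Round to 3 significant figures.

P ≈ 1.30 W

Area A = 0.0452 cm² = 4.52×10⁻⁶ m².
P = εσAT⁴ = 0.255 × 5.670×10⁻⁸ × 4.52×10⁻⁶ × (2113)⁴ = 1.30 W.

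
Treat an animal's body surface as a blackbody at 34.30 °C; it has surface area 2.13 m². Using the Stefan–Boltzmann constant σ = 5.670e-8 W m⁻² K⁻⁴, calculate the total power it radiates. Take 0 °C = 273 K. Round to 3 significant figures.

T = 34.30 °C + 273 = 307.30 K.
Area A = 2.13 m².
P = σAT⁴ = 5.670×10⁻⁸ × 2.13 × (307.30)⁴ = 1.08×10³ W.

P ≈ 1.08×10³ W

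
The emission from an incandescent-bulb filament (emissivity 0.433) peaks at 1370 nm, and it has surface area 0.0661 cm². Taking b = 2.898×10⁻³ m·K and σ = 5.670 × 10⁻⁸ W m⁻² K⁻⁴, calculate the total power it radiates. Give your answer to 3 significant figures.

Wien's law: T = b/λ_max = 2.898×10⁻³/1.370×10⁻⁶ = 2115.33 K.
Area A = 0.0661 cm² = 6.61×10⁻⁶ m².
Then P = εσAT⁴ = 0.433×5.670×10⁻⁸×6.61×10⁻⁶×(2115.33)⁴ = 3.25 W.

P ≈ 3.25 W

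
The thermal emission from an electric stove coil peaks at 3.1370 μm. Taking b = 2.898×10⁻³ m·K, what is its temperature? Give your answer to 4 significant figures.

T ≈ 923.8 K

Wien's law gives T = b/λ_max = (2.898×10⁻³ m·K)/(3.1370×10⁻⁶ m) = 923.8 K.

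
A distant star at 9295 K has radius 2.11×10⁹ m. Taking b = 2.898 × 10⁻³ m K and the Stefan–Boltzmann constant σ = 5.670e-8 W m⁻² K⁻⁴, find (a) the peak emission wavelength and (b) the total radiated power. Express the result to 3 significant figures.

λ_max ≈ 312 nm; P ≈ 2.37×10²⁸ W

(a) λ_max = b/T = 2.898×10⁻³/9295 = 3.118×10⁻⁷ m = 312 nm.
Surface area A = 4πR² = 4π(2.11×10⁹ m)² = 5.59467×10¹⁹ m².
(b) P = σAT⁴ = 5.670×10⁻⁸×5.59467×10¹⁹×(9295)⁴ = 2.37×10²⁸ W.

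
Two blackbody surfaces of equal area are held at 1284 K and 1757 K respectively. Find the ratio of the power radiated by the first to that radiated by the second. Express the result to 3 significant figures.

With equal areas, P₁/P₂ = (T₁/T₂)⁴ = (1284/1757)⁴ = 0.285.

P₁/P₂ ≈ 0.285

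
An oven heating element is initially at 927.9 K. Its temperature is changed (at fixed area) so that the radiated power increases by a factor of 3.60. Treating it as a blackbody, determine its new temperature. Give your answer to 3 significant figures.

P ∝ T⁴, so T₂/T₁ = (P₂/P₁)^(1/4) = (3.60)^(1/4) = 1.37745.
T₂ = 927.9 × 1.37745 = 1.28×10³ K.

T₂ ≈ 1.28×10³ K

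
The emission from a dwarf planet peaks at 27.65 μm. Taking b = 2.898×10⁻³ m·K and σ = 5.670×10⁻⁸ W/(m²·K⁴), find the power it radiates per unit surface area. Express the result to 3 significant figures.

Wien's law: T = b/λ_max = 2.898×10⁻³/2.765×10⁻⁵ = 104.810 K.
Then I = σT⁴ = 5.670×10⁻⁸×(104.810)⁴ = 6.84 W/m².

I ≈ 6.84 W/m²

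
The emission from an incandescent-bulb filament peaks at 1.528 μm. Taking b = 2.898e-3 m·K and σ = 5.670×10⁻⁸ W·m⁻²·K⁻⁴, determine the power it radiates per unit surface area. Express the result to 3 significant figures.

I ≈ 7.34×10⁵ W/m²

Wien's law: T = b/λ_max = 2.898×10⁻³/1.528×10⁻⁶ = 1896.60 K.
Then I = σT⁴ = 5.670×10⁻⁸×(1896.60)⁴ = 7.34×10⁵ W/m².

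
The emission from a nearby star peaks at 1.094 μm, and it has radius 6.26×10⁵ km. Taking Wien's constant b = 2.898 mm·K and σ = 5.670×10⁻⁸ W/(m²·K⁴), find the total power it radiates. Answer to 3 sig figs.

Wien's law: T = b/λ_max = 2.898×10⁻³/1.094×10⁻⁶ = 2648.99 K.
Surface area A = 4πR² = 4π(6.26×10⁸ m)² = 4.92446×10¹⁸ m².
Then P = σAT⁴ = 5.670×10⁻⁸×4.92446×10¹⁸×(2648.99)⁴ = 1.37×10²⁵ W.

P ≈ 1.37×10²⁵ W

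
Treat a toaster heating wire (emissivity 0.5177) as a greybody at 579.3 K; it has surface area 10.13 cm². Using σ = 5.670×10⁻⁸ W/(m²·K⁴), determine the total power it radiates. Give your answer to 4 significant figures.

Area A = 10.13 cm² = 1.013×10⁻³ m².
P = εσAT⁴ = 0.5177 × 5.670×10⁻⁸ × 1.013×10⁻³ × (579.3)⁴ = 3.349 W.

P ≈ 3.349 W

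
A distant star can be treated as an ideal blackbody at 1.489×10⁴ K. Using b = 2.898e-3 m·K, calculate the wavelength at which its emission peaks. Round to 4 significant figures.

Wien's displacement law: λ_max = b/T = (2.898×10⁻³ m·K)/(1.489×10⁴ K) = 1.9463×10⁻⁷ m.
That is 194.6 nm, in the ultraviolet range.

λ_max ≈ 194.6 nm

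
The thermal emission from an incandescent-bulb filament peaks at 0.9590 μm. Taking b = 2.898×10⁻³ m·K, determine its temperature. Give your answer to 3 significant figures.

T ≈ 3.02×10³ K

Wien's law gives T = b/λ_max = (2.898×10⁻³ m·K)/(9.590×10⁻⁷ m) = 3.02×10³ K.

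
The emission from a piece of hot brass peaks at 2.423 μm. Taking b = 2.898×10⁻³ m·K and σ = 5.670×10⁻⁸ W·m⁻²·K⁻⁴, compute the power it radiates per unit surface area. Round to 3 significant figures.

I ≈ 1.16×10⁵ W/m²

Wien's law: T = b/λ_max = 2.898×10⁻³/2.423×10⁻⁶ = 1196.04 K.
Then I = σT⁴ = 5.670×10⁻⁸×(1196.04)⁴ = 1.16×10⁵ W/m².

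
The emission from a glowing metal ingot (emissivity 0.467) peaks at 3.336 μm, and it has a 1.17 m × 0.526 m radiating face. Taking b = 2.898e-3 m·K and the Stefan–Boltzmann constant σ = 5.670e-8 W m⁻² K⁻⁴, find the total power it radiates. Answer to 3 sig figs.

P ≈ 9.28×10³ W

Wien's law: T = b/λ_max = 2.898×10⁻³/3.336×10⁻⁶ = 868.705 K.
Area A = 1.17 × 0.526 = 0.61542 m².
Then P = εσAT⁴ = 0.467×5.670×10⁻⁸×0.61542×(868.705)⁴ = 9.28×10³ W.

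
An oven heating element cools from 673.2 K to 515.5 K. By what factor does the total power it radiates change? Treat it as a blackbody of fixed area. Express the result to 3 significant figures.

P ∝ T⁴, so P₂/P₁ = (T₂/T₁)⁴ = (515.5/673.2)⁴ = (0.765746)⁴ = 0.344.

P₂/P₁ ≈ 0.344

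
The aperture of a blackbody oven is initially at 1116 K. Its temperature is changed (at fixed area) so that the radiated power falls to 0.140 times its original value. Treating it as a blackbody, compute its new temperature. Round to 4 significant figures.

P ∝ T⁴, so T₂/T₁ = (P₂/P₁)^(1/4) = (0.140)^(1/4) = 0.611691.
T₂ = 1116 × 0.611691 = 682.6 K.

T₂ ≈ 682.6 K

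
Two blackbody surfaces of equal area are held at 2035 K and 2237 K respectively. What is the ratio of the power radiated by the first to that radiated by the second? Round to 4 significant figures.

P₁/P₂ ≈ 0.6848

With equal areas, P₁/P₂ = (T₁/T₂)⁴ = (2035/2237)⁴ = 0.6848.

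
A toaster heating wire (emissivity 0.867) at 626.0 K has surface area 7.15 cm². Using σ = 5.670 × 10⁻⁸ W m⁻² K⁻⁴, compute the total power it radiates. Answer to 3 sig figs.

Area A = 7.15 cm² = 7.15×10⁻⁴ m².
P = εσAT⁴ = 0.867 × 5.670×10⁻⁸ × 7.15×10⁻⁴ × (626.0)⁴ = 5.40 W.

P ≈ 5.40 W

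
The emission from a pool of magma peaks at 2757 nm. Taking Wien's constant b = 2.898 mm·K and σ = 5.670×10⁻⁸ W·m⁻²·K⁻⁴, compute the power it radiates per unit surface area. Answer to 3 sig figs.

I ≈ 6.92×10⁴ W/m²

Wien's law: T = b/λ_max = 2.898×10⁻³/2.757×10⁻⁶ = 1051.14 K.
Then I = σT⁴ = 5.670×10⁻⁸×(1051.14)⁴ = 6.92×10⁴ W/m².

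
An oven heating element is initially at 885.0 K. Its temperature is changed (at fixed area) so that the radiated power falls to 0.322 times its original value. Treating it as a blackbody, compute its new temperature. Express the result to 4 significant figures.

P ∝ T⁴, so T₂/T₁ = (P₂/P₁)^(1/4) = (0.322)^(1/4) = 0.753293.
T₂ = 885.0 × 0.753293 = 666.7 K.

T₂ ≈ 666.7 K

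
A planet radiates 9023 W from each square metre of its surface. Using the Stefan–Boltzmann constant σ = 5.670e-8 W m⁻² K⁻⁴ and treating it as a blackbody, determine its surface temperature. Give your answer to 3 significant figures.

I = σT⁴, so T = (I/σ)^(1/4) = (9023/(5.670×10⁻⁸))^(1/4) = 632 K.

T ≈ 632 K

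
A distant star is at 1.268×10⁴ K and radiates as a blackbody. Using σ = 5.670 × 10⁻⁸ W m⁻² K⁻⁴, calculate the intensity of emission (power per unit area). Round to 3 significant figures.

Stefan–Boltzmann: I = σT⁴ = 5.670×10⁻⁸ × (1.268×10⁴)⁴ = 1.47×10⁹ W/m².

I ≈ 1.47×10⁹ W/m²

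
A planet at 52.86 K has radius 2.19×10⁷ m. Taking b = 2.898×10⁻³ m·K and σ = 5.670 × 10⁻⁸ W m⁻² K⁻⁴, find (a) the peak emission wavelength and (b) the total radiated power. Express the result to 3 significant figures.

(a) λ_max = b/T = 2.898×10⁻³/52.86 = 5.482×10⁻⁵ m = 54.8 μm.
Surface area A = 4πR² = 4π(2.19×10⁷ m)² = 6.02696×10¹⁵ m².
(b) P = σAT⁴ = 5.670×10⁻⁸×6.02696×10¹⁵×(52.86)⁴ = 2.67×10¹⁵ W.

λ_max ≈ 54.8 μm; P ≈ 2.67×10¹⁵ W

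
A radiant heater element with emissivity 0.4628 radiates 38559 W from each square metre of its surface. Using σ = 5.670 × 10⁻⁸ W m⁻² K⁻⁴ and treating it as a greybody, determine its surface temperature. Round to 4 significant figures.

I = εσT⁴, so T = (I/εσ)^(1/4) = (38559/(0.4628×5.670×10⁻⁸))^(1/4) = 1101 K.

T ≈ 1101 K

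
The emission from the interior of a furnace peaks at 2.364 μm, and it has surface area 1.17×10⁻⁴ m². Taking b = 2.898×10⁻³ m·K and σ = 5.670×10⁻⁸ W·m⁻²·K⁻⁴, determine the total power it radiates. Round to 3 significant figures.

P ≈ 15.0 W

Wien's law: T = b/λ_max = 2.898×10⁻³/2.364×10⁻⁶ = 1225.89 K.
Area A = 1.17×10⁻⁴ m².
Then P = σAT⁴ = 5.670×10⁻⁸×1.17×10⁻⁴×(1225.89)⁴ = 15.0 W.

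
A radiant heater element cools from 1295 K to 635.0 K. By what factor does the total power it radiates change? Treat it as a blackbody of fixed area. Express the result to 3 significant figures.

P ∝ T⁴, so P₂/P₁ = (T₂/T₁)⁴ = (635.0/1295)⁴ = (0.490347)⁴ = 0.0578.

P₂/P₁ ≈ 0.0578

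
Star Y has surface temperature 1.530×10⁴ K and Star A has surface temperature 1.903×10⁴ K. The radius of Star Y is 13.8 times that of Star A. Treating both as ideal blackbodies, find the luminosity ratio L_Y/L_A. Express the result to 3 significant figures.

L_Y/L_A ≈ 79.6

L ∝ R²T⁴, so L_Y/L_A = (R_Y/R_A)²(T_Y/T_A)⁴ = (13.8)² × (1.530×10⁴/1.903×10⁴)⁴ = 190.44 × 0.417841 = 79.6.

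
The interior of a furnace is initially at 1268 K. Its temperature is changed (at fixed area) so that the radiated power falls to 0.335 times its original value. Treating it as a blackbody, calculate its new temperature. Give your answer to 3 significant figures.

P ∝ T⁴, so T₂/T₁ = (P₂/P₁)^(1/4) = (0.335)^(1/4) = 0.760784.
T₂ = 1268 × 0.760784 = 965 K.

T₂ ≈ 965 K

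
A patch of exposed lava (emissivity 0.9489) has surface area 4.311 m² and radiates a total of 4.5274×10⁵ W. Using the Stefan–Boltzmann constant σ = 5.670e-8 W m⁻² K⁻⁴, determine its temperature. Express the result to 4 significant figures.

Area A = 4.311 m².
P = εσAT⁴ ⇒ T = (P/(εσA))^(1/4) = (4.5274×10⁵/(0.9489×5.670×10⁻⁸×4.311))^(1/4) = 1182 K.

T ≈ 1182 K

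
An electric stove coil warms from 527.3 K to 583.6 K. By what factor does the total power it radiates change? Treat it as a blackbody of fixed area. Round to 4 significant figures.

P₂/P₁ ≈ 1.500

P ∝ T⁴, so P₂/P₁ = (T₂/T₁)⁴ = (583.6/527.3)⁴ = (1.10677)⁴ = 1.500.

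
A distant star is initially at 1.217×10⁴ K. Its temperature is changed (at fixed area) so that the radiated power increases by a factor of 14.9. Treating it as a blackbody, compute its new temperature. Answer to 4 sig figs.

T₂ ≈ 2.391×10⁴ K

P ∝ T⁴, so T₂/T₁ = (P₂/P₁)^(1/4) = (14.9)^(1/4) = 1.96470.
T₂ = 1.217×10⁴ × 1.96470 = 2.391×10⁴ K.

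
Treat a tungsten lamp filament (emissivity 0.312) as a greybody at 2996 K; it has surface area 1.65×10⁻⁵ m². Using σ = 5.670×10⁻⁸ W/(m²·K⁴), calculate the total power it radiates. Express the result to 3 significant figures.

Area A = 1.65×10⁻⁵ m².
P = εσAT⁴ = 0.312 × 5.670×10⁻⁸ × 1.65×10⁻⁵ × (2996)⁴ = 23.5 W.

P ≈ 23.5 W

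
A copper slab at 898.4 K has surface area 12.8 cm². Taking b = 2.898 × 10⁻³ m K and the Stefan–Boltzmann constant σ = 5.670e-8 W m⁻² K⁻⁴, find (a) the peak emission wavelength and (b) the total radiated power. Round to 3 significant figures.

λ_max ≈ 3.23 μm; P ≈ 47.3 W

(a) λ_max = b/T = 2.898×10⁻³/898.4 = 3.226×10⁻⁶ m = 3.23 μm.
Area A = 12.8 cm² = 1.28×10⁻³ m².
(b) P = σAT⁴ = 5.670×10⁻⁸×1.28×10⁻³×(898.4)⁴ = 47.3 W.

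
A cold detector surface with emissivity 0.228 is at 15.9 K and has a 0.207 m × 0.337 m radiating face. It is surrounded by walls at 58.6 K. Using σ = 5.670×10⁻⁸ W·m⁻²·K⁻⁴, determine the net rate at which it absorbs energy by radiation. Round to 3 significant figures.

Area A = 0.207 × 0.337 = 0.069759 m².
Net radiated power P_net = εσA(T⁴ − T₀⁴) = 0.228×5.670×10⁻⁸×0.069759×(15.9⁴ − 58.6⁴).
T⁴ − T₀⁴ = 63912.9 − 1.17921×10⁷ = -1.17282×10⁷ K⁴, so P_net = -0.0106 W — negative, meaning a net gain of 0.0106 W.

Net gain ≈ 0.0106 W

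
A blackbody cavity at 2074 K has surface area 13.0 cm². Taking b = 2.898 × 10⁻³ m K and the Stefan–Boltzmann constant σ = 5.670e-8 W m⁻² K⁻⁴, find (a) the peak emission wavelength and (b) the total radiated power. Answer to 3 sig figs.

λ_max ≈ 1.40×10³ nm; P ≈ 1.36×10³ W

(a) λ_max = b/T = 2.898×10⁻³/2074 = 1.397×10⁻⁶ m = 1.40×10³ nm.
Area A = 13.0 cm² = 1.30×10⁻³ m².
(b) P = σAT⁴ = 5.670×10⁻⁸×1.30×10⁻³×(2074)⁴ = 1.36×10³ W.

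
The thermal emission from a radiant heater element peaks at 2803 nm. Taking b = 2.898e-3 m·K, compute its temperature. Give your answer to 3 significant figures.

T ≈ 1.03×10³ K

Wien's law gives T = b/λ_max = (2.898×10⁻³ m·K)/(2.803×10⁻⁶ m) = 1.03×10³ K.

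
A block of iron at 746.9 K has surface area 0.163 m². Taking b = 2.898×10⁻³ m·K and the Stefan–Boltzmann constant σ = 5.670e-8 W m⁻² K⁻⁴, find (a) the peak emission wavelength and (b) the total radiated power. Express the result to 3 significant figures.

(a) λ_max = b/T = 2.898×10⁻³/746.9 = 3.880×10⁻⁶ m = 3.88 μm.
Area A = 0.163 m².
(b) P = σAT⁴ = 5.670×10⁻⁸×0.163×(746.9)⁴ = 2.88×10³ W.

λ_max ≈ 3.88 μm; P ≈ 2.88×10³ W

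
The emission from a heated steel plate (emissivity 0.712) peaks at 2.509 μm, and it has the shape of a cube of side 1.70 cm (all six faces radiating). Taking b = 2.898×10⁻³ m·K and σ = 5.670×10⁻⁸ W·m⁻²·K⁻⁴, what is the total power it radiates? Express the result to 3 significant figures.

P ≈ 125 W

Wien's law: T = b/λ_max = 2.898×10⁻³/2.509×10⁻⁶ = 1155.04 K.
Area A = 6s² = 6×(0.0170 m)² = 1.734×10⁻³ m².
Then P = εσAT⁴ = 0.712×5.670×10⁻⁸×1.734×10⁻³×(1155.04)⁴ = 125 W.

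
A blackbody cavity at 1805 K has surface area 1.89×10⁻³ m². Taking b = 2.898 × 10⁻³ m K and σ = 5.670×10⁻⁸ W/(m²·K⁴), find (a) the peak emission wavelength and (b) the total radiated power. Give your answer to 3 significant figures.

(a) λ_max = b/T = 2.898×10⁻³/1805 = 1.606×10⁻⁶ m = 1.61×10³ nm.
Area A = 1.89×10⁻³ m².
(b) P = σAT⁴ = 5.670×10⁻⁸×1.89×10⁻³×(1805)⁴ = 1.14×10³ W.

λ_max ≈ 1.61×10³ nm; P ≈ 1.14×10³ W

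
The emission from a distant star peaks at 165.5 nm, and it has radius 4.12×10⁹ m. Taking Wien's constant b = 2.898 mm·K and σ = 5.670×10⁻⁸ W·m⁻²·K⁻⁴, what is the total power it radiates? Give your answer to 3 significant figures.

P ≈ 1.14×10³⁰ W

Wien's law: T = b/λ_max = 2.898×10⁻³/1.655×10⁻⁷ = 17510.6 K.
Surface area A = 4πR² = 4π(4.12×10⁹ m)² = 2.13307×10²⁰ m².
Then P = σAT⁴ = 5.670×10⁻⁸×2.13307×10²⁰×(17510.6)⁴ = 1.14×10³⁰ W.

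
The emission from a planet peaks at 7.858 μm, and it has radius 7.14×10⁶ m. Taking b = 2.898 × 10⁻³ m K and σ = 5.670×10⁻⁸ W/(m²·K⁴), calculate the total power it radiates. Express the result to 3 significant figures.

Wien's law: T = b/λ_max = 2.898×10⁻³/7.858×10⁻⁶ = 368.796 K.
Surface area A = 4πR² = 4π(7.14×10⁶ m)² = 6.40629×10¹⁴ m².
Then P = σAT⁴ = 5.670×10⁻⁸×6.40629×10¹⁴×(368.796)⁴ = 6.72×10¹⁷ W.

P ≈ 6.72×10¹⁷ W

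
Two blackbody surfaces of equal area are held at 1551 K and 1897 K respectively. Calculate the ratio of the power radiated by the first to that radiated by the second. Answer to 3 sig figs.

With equal areas, P₁/P₂ = (T₁/T₂)⁴ = (1551/1897)⁴ = 0.447.

P₁/P₂ ≈ 0.447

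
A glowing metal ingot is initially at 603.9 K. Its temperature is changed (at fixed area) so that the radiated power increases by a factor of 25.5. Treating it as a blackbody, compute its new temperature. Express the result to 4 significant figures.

P ∝ T⁴, so T₂/T₁ = (P₂/P₁)^(1/4) = (25.5)^(1/4) = 2.24717.
T₂ = 603.9 × 2.24717 = 1357 K.

T₂ ≈ 1357 K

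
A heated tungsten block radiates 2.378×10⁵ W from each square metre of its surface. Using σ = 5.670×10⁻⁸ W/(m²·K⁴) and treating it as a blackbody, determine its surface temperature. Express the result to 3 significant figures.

I = σT⁴, so T = (I/σ)^(1/4) = (2.378×10⁵/(5.670×10⁻⁸))^(1/4) = 1.43×10³ K.

T ≈ 1.43×10³ K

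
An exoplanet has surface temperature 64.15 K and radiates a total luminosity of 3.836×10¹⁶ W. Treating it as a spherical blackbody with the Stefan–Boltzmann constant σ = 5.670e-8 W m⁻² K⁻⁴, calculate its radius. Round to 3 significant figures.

R ≈ 5.64×10⁷ m

L = 4πR²σT⁴ ⇒ R = √(L/(4πσT⁴)).
σT⁴ = 0.960218 W/m², so R = √(3.836×10¹⁶/(4π×0.960218)) = 5.64×10⁷ m.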